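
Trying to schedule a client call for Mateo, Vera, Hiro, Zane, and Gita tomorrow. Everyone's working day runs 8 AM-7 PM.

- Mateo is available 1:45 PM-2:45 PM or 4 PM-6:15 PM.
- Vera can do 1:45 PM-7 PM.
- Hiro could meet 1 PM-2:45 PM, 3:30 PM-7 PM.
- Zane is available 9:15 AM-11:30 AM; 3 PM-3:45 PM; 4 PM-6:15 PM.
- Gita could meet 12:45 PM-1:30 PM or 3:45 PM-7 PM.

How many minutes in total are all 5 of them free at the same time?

Mateo ∩ Vera: 13:45-14:45, 16:00-18:15.
Mateo ∩ Vera ∩ Hiro: 13:45-14:45, 16:00-18:15.
Mateo ∩ Vera ∩ Hiro ∩ Zane: 16:00-18:15.
Mateo ∩ Vera ∩ Hiro ∩ Zane ∩ Gita: 16:00-18:15.
That's a single block of 135 minutes.

135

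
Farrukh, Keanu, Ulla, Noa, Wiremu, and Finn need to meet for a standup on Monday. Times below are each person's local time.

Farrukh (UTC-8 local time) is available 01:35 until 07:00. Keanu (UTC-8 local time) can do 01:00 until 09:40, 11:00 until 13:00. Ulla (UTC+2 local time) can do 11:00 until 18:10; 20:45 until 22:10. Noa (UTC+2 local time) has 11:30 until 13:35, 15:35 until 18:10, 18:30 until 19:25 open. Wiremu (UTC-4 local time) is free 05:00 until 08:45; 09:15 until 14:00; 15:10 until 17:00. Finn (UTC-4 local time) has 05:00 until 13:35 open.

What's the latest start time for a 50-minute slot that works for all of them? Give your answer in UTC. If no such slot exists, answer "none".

14:10

Farrukh in UTC: 09:35-15:00 (add 8h to convert from UTC-8).
Keanu in UTC: 09:00-17:40, 19:00-21:00 (add 8h to convert from UTC-8).
Ulla in UTC: 09:00-16:10, 18:45-20:10 (subtract 2h to convert from UTC+2).
Noa in UTC: 09:30-11:35, 13:35-16:10, 16:30-17:25 (subtract 2h to convert from UTC+2).
Wiremu in UTC: 09:00-12:45, 13:15-18:00, 19:10-21:00 (add 4h to convert from UTC-4).
Finn in UTC: 09:00-17:35 (add 4h to convert from UTC-4).
Farrukh ∩ Keanu: 09:35-15:00.
Farrukh ∩ Keanu ∩ Ulla: 09:35-15:00.
Farrukh ∩ Keanu ∩ Ulla ∩ Noa: 09:35-11:35, 13:35-15:00.
Farrukh ∩ Keanu ∩ Ulla ∩ Noa ∩ Wiremu: 09:35-11:35, 13:35-15:00.
Farrukh ∩ Keanu ∩ Ulla ∩ Noa ∩ Wiremu ∩ Finn: 09:35-11:35, 13:35-15:00.
The last common window of at least 50 minutes is 13:35-15:00; a 50-minute meeting can start as late as 14:10 and still end by 15:00.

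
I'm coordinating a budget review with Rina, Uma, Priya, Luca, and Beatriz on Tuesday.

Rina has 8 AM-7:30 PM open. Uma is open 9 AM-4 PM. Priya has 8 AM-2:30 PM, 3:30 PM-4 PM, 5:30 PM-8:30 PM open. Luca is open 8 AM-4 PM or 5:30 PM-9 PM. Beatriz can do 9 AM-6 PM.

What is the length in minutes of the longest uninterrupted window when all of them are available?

Rina ∩ Uma: 09:00-16:00.
Rina ∩ Uma ∩ Priya: 09:00-14:30, 15:30-16:00.
Rina ∩ Uma ∩ Priya ∩ Luca: 09:00-14:30, 15:30-16:00.
Rina ∩ Uma ∩ Priya ∩ Luca ∩ Beatriz: 09:00-14:30, 15:30-16:00.
The longest is 09:00-14:30 at 330 minutes.

330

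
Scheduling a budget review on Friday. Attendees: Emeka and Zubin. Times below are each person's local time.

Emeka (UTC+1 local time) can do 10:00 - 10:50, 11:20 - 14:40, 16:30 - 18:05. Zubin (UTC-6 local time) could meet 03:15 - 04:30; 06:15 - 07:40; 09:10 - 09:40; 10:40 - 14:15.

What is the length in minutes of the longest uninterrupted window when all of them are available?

85

Emeka in UTC: 09:00-09:50, 10:20-13:40, 15:30-17:05 (subtract 1h to convert from UTC+1).
Zubin in UTC: 09:15-10:30, 12:15-13:40, 15:10-15:40, 16:40-20:15 (add 6h to convert from UTC-6).
Emeka ∩ Zubin: 09:15-09:50, 10:20-10:30, 12:15-13:40, 15:30-15:40, 16:40-17:05.
The longest is 12:15-13:40 at 85 minutes.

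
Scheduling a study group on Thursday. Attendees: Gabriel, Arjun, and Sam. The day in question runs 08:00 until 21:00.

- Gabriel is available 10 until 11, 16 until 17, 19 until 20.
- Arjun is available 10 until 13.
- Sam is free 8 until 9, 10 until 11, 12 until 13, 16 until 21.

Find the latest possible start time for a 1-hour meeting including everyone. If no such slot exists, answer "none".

Gabriel ∩ Arjun: 10:00-11:00.
Gabriel ∩ Arjun ∩ Sam: 10:00-11:00.
Those are the intersection windows.
The last common window of at least 60 minutes is 10:00-11:00; a 60-minute meeting can start as late as 10:00 and still end by 11:00.

10:00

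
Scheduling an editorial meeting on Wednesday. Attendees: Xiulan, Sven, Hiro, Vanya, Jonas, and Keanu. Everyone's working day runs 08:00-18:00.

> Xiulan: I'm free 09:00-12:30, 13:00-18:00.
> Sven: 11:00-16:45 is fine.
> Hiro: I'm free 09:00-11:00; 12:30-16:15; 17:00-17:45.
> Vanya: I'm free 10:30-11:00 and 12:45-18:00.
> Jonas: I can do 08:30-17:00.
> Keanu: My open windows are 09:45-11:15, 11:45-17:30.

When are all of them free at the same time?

13:00-16:15

Xiulan ∩ Sven: 11:00-12:30, 13:00-16:45.
Xiulan ∩ Sven ∩ Hiro: 13:00-16:15.
Xiulan ∩ Sven ∩ Hiro ∩ Vanya: 13:00-16:15.
Xiulan ∩ Sven ∩ Hiro ∩ Vanya ∩ Jonas: 13:00-16:15.
Xiulan ∩ Sven ∩ Hiro ∩ Vanya ∩ Jonas ∩ Keanu: 13:00-16:15.
So the common availability across everyone is 13:00-16:15.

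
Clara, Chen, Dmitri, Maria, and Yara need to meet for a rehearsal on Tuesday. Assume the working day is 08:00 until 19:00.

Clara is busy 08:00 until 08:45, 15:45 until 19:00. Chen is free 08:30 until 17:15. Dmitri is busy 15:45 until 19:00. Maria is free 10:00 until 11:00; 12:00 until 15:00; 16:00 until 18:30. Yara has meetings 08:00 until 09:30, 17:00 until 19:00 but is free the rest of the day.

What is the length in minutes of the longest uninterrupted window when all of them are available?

Clara free: 08:45-15:45 (invert busy blocks within the working day).
Chen free: 08:30-17:15.
Dmitri free: 08:00-15:45 (invert busy blocks within the working day).
Maria free: 10:00-11:00, 12:00-15:00, 16:00-18:30.
Yara free: 09:30-17:00 (invert busy blocks within the working day).
Clara ∩ Chen: 08:45-15:45.
Clara ∩ Chen ∩ Dmitri: 08:45-15:45.
Clara ∩ Chen ∩ Dmitri ∩ Maria: 10:00-11:00, 12:00-15:00.
Clara ∩ Chen ∩ Dmitri ∩ Maria ∩ Yara: 10:00-11:00, 12:00-15:00.
The longest is 12:00-15:00 at 180 minutes.

180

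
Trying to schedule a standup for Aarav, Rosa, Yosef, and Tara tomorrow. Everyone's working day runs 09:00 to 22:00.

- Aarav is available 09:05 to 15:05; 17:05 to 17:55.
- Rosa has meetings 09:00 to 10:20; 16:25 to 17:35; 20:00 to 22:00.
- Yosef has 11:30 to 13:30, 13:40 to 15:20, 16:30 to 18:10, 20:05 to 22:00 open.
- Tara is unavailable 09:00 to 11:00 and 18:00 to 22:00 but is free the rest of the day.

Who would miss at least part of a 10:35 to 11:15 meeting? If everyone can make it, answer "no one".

Aarav free: 09:05-15:05, 17:05-17:55.
Rosa free: 10:20-16:25, 17:35-20:00 (invert busy blocks within the working day).
Yosef free: 11:30-13:30, 13:40-15:20, 16:30-18:10, 20:05-22:00.
Tara free: 11:00-18:00 (invert busy blocks within the working day).
Aarav: free for 10:35-11:15. Rosa: free for 10:35-11:15. Yosef: not fully free for 10:35-11:15. Tara: not fully free for 10:35-11:15.

Tara, Yosef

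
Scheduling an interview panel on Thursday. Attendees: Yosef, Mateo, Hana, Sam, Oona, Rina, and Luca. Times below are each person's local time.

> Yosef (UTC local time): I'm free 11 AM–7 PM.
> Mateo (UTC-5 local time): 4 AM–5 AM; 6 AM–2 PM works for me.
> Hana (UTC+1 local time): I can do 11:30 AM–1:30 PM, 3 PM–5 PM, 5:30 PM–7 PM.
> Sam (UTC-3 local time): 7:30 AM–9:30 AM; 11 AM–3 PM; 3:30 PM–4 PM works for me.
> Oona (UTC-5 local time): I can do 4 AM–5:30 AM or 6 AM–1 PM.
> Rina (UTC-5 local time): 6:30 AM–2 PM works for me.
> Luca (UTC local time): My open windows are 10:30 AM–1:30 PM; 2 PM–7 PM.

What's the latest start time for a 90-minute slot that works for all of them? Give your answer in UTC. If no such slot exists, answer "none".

16:30

Yosef in UTC: 11:00-19:00.
Mateo in UTC: 09:00-10:00, 11:00-19:00 (add 5h to convert from UTC-5).
Hana in UTC: 10:30-12:30, 14:00-16:00, 16:30-18:00 (subtract 1h to convert from UTC+1).
Sam in UTC: 10:30-12:30, 14:00-18:00, 18:30-19:00 (add 3h to convert from UTC-3).
Oona in UTC: 09:00-10:30, 11:00-18:00 (add 5h to convert from UTC-5).
Rina in UTC: 11:30-19:00 (add 5h to convert from UTC-5).
Luca in UTC: 10:30-13:30, 14:00-19:00.
Yosef ∩ Mateo: 11:00-19:00.
Yosef ∩ Mateo ∩ Hana: 11:00-12:30, 14:00-16:00, 16:30-18:00.
Yosef ∩ Mateo ∩ Hana ∩ Sam: 11:00-12:30, 14:00-16:00, 16:30-18:00.
Yosef ∩ Mateo ∩ Hana ∩ Sam ∩ Oona: 11:00-12:30, 14:00-16:00, 16:30-18:00.
Yosef ∩ Mateo ∩ Hana ∩ Sam ∩ Oona ∩ Rina: 11:30-12:30, 14:00-16:00, 16:30-18:00.
Yosef ∩ Mateo ∩ Hana ∩ Sam ∩ Oona ∩ Rina ∩ Luca: 11:30-12:30, 14:00-16:00, 16:30-18:00.
The last common window of at least 90 minutes is 16:30-18:00; a 90-minute meeting can start as late as 16:30 and still end by 18:00.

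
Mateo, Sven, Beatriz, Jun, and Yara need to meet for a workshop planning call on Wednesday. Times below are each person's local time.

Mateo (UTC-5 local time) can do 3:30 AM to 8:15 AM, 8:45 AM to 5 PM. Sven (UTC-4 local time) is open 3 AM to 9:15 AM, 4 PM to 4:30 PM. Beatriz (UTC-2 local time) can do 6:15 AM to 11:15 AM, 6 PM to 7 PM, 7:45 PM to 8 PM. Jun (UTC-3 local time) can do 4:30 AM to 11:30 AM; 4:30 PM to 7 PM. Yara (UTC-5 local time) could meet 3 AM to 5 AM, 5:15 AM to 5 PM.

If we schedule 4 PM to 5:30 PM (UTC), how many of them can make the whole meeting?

2

Mateo in UTC: 08:30-13:15, 13:45-22:00 (add 5h to convert from UTC-5).
Sven in UTC: 07:00-13:15, 20:00-20:30 (add 4h to convert from UTC-4).
Beatriz in UTC: 08:15-13:15, 20:00-21:00, 21:45-22:00 (add 2h to convert from UTC-2).
Jun in UTC: 07:30-14:30, 19:30-22:00 (add 3h to convert from UTC-3).
Yara in UTC: 08:00-10:00, 10:15-22:00 (add 5h to convert from UTC-5).
Mateo and Yara can make the full 16:00-17:30 slot — that's 2.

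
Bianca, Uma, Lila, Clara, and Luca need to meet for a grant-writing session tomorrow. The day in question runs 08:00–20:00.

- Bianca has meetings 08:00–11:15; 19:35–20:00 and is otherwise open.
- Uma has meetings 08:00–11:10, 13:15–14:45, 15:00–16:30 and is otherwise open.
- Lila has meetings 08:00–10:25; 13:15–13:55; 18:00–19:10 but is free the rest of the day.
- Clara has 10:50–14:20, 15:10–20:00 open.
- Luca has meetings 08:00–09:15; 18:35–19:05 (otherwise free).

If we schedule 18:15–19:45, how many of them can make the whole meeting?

Bianca free: 11:15-19:35 (invert busy blocks within the working day).
Uma free: 11:10-13:15, 14:45-15:00, 16:30-20:00 (invert busy blocks within the working day).
Lila free: 10:25-13:15, 13:55-18:00, 19:10-20:00 (invert busy blocks within the working day).
Clara free: 10:50-14:20, 15:10-20:00.
Luca free: 09:15-18:35, 19:05-20:00 (invert busy blocks within the working day).
Uma and Clara can make the full 18:15-19:45 slot — that's 2.

2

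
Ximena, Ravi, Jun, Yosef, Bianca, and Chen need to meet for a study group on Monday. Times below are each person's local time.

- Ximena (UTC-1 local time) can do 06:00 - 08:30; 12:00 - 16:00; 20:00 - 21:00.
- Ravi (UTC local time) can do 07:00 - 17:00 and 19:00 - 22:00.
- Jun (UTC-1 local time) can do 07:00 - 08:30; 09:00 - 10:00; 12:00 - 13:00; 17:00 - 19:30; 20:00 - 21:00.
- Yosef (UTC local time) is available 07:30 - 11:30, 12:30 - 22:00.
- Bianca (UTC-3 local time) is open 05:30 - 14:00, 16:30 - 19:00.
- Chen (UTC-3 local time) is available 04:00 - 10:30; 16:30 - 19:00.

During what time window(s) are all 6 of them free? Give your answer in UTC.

08:30-09:30, 13:00-13:30, 21:00-22:00

Ximena in UTC: 07:00-09:30, 13:00-17:00, 21:00-22:00 (add 1h to convert from UTC-1).
Ravi in UTC: 07:00-17:00, 19:00-22:00.
Jun in UTC: 08:00-09:30, 10:00-11:00, 13:00-14:00, 18:00-20:30, 21:00-22:00 (add 1h to convert from UTC-1).
Yosef in UTC: 07:30-11:30, 12:30-22:00.
Bianca in UTC: 08:30-17:00, 19:30-22:00 (add 3h to convert from UTC-3).
Chen in UTC: 07:00-13:30, 19:30-22:00 (add 3h to convert from UTC-3).
Ximena ∩ Ravi: 07:00-09:30, 13:00-17:00, 21:00-22:00.
Ximena ∩ Ravi ∩ Jun: 08:00-09:30, 13:00-14:00, 21:00-22:00.
Ximena ∩ Ravi ∩ Jun ∩ Yosef: 08:00-09:30, 13:00-14:00, 21:00-22:00.
Ximena ∩ Ravi ∩ Jun ∩ Yosef ∩ Bianca: 08:30-09:30, 13:00-14:00, 21:00-22:00.
Ximena ∩ Ravi ∩ Jun ∩ Yosef ∩ Bianca ∩ Chen: 08:30-09:30, 13:00-13:30, 21:00-22:00.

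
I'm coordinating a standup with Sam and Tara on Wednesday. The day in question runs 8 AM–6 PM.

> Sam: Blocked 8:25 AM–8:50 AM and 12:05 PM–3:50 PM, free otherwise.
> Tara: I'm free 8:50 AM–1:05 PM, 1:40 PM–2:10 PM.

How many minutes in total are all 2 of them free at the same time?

195

Sam free: 08:00-08:25, 08:50-12:05, 15:50-18:00 (invert busy blocks within the working day).
Tara free: 08:50-13:05, 13:40-14:10.
Sam ∩ Tara: 08:50-12:05.
Those are the intersection windows.
That's a single block of 195 minutes.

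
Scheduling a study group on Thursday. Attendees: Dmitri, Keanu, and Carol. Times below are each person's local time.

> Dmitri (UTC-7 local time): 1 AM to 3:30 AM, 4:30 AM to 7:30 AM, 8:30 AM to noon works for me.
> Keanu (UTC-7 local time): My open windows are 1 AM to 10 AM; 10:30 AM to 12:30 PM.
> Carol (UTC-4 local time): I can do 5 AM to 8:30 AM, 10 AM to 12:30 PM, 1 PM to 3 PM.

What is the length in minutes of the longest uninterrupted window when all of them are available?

Dmitri in UTC: 08:00-10:30, 11:30-14:30, 15:30-19:00 (add 7h to convert from UTC-7).
Keanu in UTC: 08:00-17:00, 17:30-19:30 (add 7h to convert from UTC-7).
Carol in UTC: 09:00-12:30, 14:00-16:30, 17:00-19:00 (add 4h to convert from UTC-4).
Dmitri ∩ Keanu: 08:00-10:30, 11:30-14:30, 15:30-17:00, 17:30-19:00.
Dmitri ∩ Keanu ∩ Carol: 09:00-10:30, 11:30-12:30, 14:00-14:30, 15:30-16:30, 17:30-19:00.
The longest is 09:00-10:30 at 90 minutes.

90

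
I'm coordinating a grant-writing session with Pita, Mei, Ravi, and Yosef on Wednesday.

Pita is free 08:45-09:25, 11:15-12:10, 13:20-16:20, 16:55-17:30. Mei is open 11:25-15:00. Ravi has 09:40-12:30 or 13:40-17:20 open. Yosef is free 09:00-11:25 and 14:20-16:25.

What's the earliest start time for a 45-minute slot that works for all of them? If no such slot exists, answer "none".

none

Pita ∩ Mei: 11:25-12:10, 13:20-15:00.
Pita ∩ Mei ∩ Ravi: 11:25-12:10, 13:40-15:00.
Pita ∩ Mei ∩ Ravi ∩ Yosef: 14:20-15:00.
So the common availability across everyone is 14:20-15:00.
No common window is at least 45 minutes long.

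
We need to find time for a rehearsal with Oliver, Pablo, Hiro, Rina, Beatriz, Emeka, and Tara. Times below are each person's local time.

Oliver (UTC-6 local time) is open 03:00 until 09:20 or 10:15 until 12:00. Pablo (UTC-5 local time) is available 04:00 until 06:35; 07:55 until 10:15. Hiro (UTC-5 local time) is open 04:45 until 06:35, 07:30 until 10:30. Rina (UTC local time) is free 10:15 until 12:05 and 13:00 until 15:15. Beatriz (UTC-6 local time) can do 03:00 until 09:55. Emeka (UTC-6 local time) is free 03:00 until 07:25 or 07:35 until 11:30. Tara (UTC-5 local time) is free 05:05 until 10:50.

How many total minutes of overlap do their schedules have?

Oliver in UTC: 09:00-15:20, 16:15-18:00 (add 6h to convert from UTC-6).
Pablo in UTC: 09:00-11:35, 12:55-15:15 (add 5h to convert from UTC-5).
Hiro in UTC: 09:45-11:35, 12:30-15:30 (add 5h to convert from UTC-5).
Rina in UTC: 10:15-12:05, 13:00-15:15.
Beatriz in UTC: 09:00-15:55 (add 6h to convert from UTC-6).
Emeka in UTC: 09:00-13:25, 13:35-17:30 (add 6h to convert from UTC-6).
Tara in UTC: 10:05-15:50 (add 5h to convert from UTC-5).
Oliver ∩ Pablo: 09:00-11:35, 12:55-15:15.
Oliver ∩ Pablo ∩ Hiro: 09:45-11:35, 12:55-15:15.
Oliver ∩ Pablo ∩ Hiro ∩ Rina: 10:15-11:35, 13:00-15:15.
Oliver ∩ Pablo ∩ Hiro ∩ Rina ∩ Beatriz: 10:15-11:35, 13:00-15:15.
Oliver ∩ Pablo ∩ Hiro ∩ Rina ∩ Beatriz ∩ Emeka: 10:15-11:35, 13:00-13:25, 13:35-15:15.
Oliver ∩ Pablo ∩ Hiro ∩ Rina ∩ Beatriz ∩ Emeka ∩ Tara: 10:15-11:35, 13:00-13:25, 13:35-15:15.
Summing the common windows: 80 + 25 + 100 = 205 minutes.

205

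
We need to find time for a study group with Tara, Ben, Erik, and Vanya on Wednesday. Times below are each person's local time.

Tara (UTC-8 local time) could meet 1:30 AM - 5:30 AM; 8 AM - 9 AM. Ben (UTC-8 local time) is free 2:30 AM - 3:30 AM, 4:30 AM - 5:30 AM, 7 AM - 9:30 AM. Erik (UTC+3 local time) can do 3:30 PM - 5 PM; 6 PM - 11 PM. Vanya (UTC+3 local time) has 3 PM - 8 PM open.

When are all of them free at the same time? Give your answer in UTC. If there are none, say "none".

12:30-13:30, 16:00-17:00

Tara in UTC: 09:30-13:30, 16:00-17:00 (add 8h to convert from UTC-8).
Ben in UTC: 10:30-11:30, 12:30-13:30, 15:00-17:30 (add 8h to convert from UTC-8).
Erik in UTC: 12:30-14:00, 15:00-20:00 (subtract 3h to convert from UTC+3).
Vanya in UTC: 12:00-17:00 (subtract 3h to convert from UTC+3).
Tara ∩ Ben: 10:30-11:30, 12:30-13:30, 16:00-17:00.
Tara ∩ Ben ∩ Erik: 12:30-13:30, 16:00-17:00.
Tara ∩ Ben ∩ Erik ∩ Vanya: 12:30-13:30, 16:00-17:00.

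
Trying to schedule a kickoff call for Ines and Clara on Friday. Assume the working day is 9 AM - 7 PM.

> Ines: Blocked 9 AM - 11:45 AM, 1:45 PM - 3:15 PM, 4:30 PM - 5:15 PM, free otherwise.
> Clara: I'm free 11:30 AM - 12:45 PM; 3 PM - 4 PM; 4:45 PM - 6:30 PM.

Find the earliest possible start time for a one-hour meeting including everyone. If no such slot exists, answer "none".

11:45

Ines free: 11:45-13:45, 15:15-16:30, 17:15-19:00 (invert busy blocks within the working day).
Clara free: 11:30-12:45, 15:00-16:00, 16:45-18:30.
Ines ∩ Clara: 11:45-12:45, 15:15-16:00, 17:15-18:30.
The first common window of at least 60 minutes is 11:45-12:45, so the earliest start is 11:45.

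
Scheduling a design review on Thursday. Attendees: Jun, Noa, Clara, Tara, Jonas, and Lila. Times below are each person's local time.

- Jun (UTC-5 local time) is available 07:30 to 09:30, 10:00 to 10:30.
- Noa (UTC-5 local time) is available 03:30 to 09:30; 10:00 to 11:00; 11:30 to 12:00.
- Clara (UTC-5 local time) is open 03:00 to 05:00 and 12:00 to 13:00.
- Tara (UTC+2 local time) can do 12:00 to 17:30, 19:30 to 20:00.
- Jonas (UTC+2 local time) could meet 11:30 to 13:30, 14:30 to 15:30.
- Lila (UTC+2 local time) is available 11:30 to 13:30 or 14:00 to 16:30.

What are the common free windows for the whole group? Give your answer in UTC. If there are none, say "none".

none

Jun in UTC: 12:30-14:30, 15:00-15:30 (add 5h to convert from UTC-5).
Noa in UTC: 08:30-14:30, 15:00-16:00, 16:30-17:00 (add 5h to convert from UTC-5).
Clara in UTC: 08:00-10:00, 17:00-18:00 (add 5h to convert from UTC-5).
Tara in UTC: 10:00-15:30, 17:30-18:00 (subtract 2h to convert from UTC+2).
Jonas in UTC: 09:30-11:30, 12:30-13:30 (subtract 2h to convert from UTC+2).
Lila in UTC: 09:30-11:30, 12:00-14:30 (subtract 2h to convert from UTC+2).
Jun ∩ Noa: 12:30-14:30, 15:00-15:30.
Jun ∩ Noa ∩ Clara: ∅.
Jun ∩ Noa ∩ Clara ∩ Tara: ∅.
Jun ∩ Noa ∩ Clara ∩ Tara ∩ Jonas: ∅.
Jun ∩ Noa ∩ Clara ∩ Tara ∩ Jonas ∩ Lila: ∅.
There is no time when everyone is free.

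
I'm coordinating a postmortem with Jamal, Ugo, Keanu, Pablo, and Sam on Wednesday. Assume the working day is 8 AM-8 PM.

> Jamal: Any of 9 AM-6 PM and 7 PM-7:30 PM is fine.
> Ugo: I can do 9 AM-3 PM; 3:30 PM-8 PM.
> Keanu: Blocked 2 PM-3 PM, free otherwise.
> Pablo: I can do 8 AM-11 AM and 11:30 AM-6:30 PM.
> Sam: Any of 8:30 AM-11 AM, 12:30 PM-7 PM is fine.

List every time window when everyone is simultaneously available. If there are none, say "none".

09:00-11:00, 12:30-14:00, 15:30-18:00

Jamal free: 09:00-18:00, 19:00-19:30.
Ugo free: 09:00-15:00, 15:30-20:00.
Keanu free: 08:00-14:00, 15:00-20:00 (invert busy blocks within the working day).
Pablo free: 08:00-11:00, 11:30-18:30.
Sam free: 08:30-11:00, 12:30-19:00.
Jamal ∩ Ugo: 09:00-15:00, 15:30-18:00, 19:00-19:30.
Jamal ∩ Ugo ∩ Keanu: 09:00-14:00, 15:30-18:00, 19:00-19:30.
Jamal ∩ Ugo ∩ Keanu ∩ Pablo: 09:00-11:00, 11:30-14:00, 15:30-18:00.
Jamal ∩ Ugo ∩ Keanu ∩ Pablo ∩ Sam: 09:00-11:00, 12:30-14:00, 15:30-18:00.
So the common availability across everyone is 09:00-11:00, 12:30-14:00, 15:30-18:00.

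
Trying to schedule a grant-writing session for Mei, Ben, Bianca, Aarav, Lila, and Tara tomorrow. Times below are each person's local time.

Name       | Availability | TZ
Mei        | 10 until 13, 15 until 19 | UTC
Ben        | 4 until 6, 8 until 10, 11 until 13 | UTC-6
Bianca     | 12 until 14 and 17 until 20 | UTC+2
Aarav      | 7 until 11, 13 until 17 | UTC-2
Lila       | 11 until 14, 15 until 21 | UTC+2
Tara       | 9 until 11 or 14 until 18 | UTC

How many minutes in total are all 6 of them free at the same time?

180

Mei in UTC: 10:00-13:00, 15:00-19:00.
Ben in UTC: 10:00-12:00, 14:00-16:00, 17:00-19:00 (add 6h to convert from UTC-6).
Bianca in UTC: 10:00-12:00, 15:00-18:00 (subtract 2h to convert from UTC+2).
Aarav in UTC: 09:00-13:00, 15:00-19:00 (add 2h to convert from UTC-2).
Lila in UTC: 09:00-12:00, 13:00-19:00 (subtract 2h to convert from UTC+2).
Tara in UTC: 09:00-11:00, 14:00-18:00.
Mei ∩ Ben: 10:00-12:00, 15:00-16:00, 17:00-19:00.
Mei ∩ Ben ∩ Bianca: 10:00-12:00, 15:00-16:00, 17:00-18:00.
Mei ∩ Ben ∩ Bianca ∩ Aarav: 10:00-12:00, 15:00-16:00, 17:00-18:00.
Mei ∩ Ben ∩ Bianca ∩ Aarav ∩ Lila: 10:00-12:00, 15:00-16:00, 17:00-18:00.
Mei ∩ Ben ∩ Bianca ∩ Aarav ∩ Lila ∩ Tara: 10:00-11:00, 15:00-16:00, 17:00-18:00.
Those are the intersection windows.
Summing the common windows: 60 + 60 + 60 = 180 minutes.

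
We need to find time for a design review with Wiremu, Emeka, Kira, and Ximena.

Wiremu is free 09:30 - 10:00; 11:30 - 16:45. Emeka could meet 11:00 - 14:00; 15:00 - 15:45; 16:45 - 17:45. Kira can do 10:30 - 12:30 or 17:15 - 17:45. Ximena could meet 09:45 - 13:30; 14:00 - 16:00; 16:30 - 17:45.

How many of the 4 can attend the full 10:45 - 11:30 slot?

2

Kira and Ximena can make the full 10:45-11:30 slot — that's 2.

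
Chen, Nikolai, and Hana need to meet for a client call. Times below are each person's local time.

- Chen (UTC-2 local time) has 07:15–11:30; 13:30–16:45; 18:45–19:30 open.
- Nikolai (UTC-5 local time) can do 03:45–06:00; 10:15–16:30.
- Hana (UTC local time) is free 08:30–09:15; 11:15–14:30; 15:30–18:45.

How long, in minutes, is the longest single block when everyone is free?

Chen in UTC: 09:15-13:30, 15:30-18:45, 20:45-21:30 (add 2h to convert from UTC-2).
Nikolai in UTC: 08:45-11:00, 15:15-21:30 (add 5h to convert from UTC-5).
Hana in UTC: 08:30-09:15, 11:15-14:30, 15:30-18:45.
Chen ∩ Nikolai: 09:15-11:00, 15:30-18:45, 20:45-21:30.
Chen ∩ Nikolai ∩ Hana: 15:30-18:45.
Those are the intersection windows.
The longest is 15:30-18:45 at 195 minutes.

195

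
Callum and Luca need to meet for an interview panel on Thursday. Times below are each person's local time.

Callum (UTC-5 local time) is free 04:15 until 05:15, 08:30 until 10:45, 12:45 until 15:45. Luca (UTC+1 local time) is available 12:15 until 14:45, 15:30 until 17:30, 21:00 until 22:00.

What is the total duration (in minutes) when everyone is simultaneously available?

Callum in UTC: 09:15-10:15, 13:30-15:45, 17:45-20:45 (add 5h to convert from UTC-5).
Luca in UTC: 11:15-13:45, 14:30-16:30, 20:00-21:00 (subtract 1h to convert from UTC+1).
Callum ∩ Luca: 13:30-13:45, 14:30-15:45, 20:00-20:45.
Summing the common windows: 15 + 75 + 45 = 135 minutes.

135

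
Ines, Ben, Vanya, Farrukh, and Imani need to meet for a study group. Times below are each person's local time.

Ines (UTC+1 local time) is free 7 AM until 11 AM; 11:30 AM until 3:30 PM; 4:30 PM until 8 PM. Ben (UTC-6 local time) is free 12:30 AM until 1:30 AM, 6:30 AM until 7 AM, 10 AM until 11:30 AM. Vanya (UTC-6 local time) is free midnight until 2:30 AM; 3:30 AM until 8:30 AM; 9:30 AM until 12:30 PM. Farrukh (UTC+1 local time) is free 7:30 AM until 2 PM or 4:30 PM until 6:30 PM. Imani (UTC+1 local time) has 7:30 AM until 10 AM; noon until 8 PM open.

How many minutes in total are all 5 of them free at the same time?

180

Ines in UTC: 06:00-10:00, 10:30-14:30, 15:30-19:00 (subtract 1h to convert from UTC+1).
Ben in UTC: 06:30-07:30, 12:30-13:00, 16:00-17:30 (add 6h to convert from UTC-6).
Vanya in UTC: 06:00-08:30, 09:30-14:30, 15:30-18:30 (add 6h to convert from UTC-6).
Farrukh in UTC: 06:30-13:00, 15:30-17:30 (subtract 1h to convert from UTC+1).
Imani in UTC: 06:30-09:00, 11:00-19:00 (subtract 1h to convert from UTC+1).
Ines ∩ Ben: 06:30-07:30, 12:30-13:00, 16:00-17:30.
Ines ∩ Ben ∩ Vanya: 06:30-07:30, 12:30-13:00, 16:00-17:30.
Ines ∩ Ben ∩ Vanya ∩ Farrukh: 06:30-07:30, 12:30-13:00, 16:00-17:30.
Ines ∩ Ben ∩ Vanya ∩ Farrukh ∩ Imani: 06:30-07:30, 12:30-13:00, 16:00-17:30.
Summing the common windows: 60 + 30 + 90 = 180 minutes.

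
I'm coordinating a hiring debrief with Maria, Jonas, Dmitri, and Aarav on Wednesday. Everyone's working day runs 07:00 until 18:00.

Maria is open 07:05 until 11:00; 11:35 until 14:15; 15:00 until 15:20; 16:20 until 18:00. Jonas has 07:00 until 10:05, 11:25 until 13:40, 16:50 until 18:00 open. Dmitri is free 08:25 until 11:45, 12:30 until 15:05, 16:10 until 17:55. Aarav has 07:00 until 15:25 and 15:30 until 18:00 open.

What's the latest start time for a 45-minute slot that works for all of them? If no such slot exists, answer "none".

17:10

Maria ∩ Jonas: 07:05-10:05, 11:35-13:40, 16:50-18:00.
Maria ∩ Jonas ∩ Dmitri: 08:25-10:05, 11:35-11:45, 12:30-13:40, 16:50-17:55.
Maria ∩ Jonas ∩ Dmitri ∩ Aarav: 08:25-10:05, 11:35-11:45, 12:30-13:40, 16:50-17:55.
The last common window of at least 45 minutes is 16:50-17:55; a 45-minute meeting can start as late as 17:10 and still end by 17:55.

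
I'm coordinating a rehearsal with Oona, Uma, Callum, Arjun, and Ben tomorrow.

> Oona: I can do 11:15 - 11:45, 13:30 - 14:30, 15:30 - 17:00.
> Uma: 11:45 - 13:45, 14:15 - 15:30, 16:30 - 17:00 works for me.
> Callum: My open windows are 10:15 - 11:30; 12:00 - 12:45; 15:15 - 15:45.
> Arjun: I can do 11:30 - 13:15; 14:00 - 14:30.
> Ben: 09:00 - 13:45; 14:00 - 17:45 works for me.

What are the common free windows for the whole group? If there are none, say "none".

none

Oona ∩ Uma: 13:30-13:45, 14:15-14:30, 16:30-17:00.
Oona ∩ Uma ∩ Callum: ∅.
Oona ∩ Uma ∩ Callum ∩ Arjun: ∅.
Oona ∩ Uma ∩ Callum ∩ Arjun ∩ Ben: ∅.
There is no time when everyone is free.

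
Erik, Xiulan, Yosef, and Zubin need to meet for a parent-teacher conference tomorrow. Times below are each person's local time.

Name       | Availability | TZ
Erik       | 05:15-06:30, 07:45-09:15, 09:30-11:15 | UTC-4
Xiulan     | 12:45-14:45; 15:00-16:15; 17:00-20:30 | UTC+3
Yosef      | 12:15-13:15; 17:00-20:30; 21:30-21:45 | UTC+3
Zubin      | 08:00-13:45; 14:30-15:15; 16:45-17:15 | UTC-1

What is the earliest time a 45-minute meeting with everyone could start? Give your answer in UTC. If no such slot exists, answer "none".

Erik in UTC: 09:15-10:30, 11:45-13:15, 13:30-15:15 (add 4h to convert from UTC-4).
Xiulan in UTC: 09:45-11:45, 12:00-13:15, 14:00-17:30 (subtract 3h to convert from UTC+3).
Yosef in UTC: 09:15-10:15, 14:00-17:30, 18:30-18:45 (subtract 3h to convert from UTC+3).
Zubin in UTC: 09:00-14:45, 15:30-16:15, 17:45-18:15 (add 1h to convert from UTC-1).
Erik ∩ Xiulan: 09:45-10:30, 12:00-13:15, 14:00-15:15.
Erik ∩ Xiulan ∩ Yosef: 09:45-10:15, 14:00-15:15.
Erik ∩ Xiulan ∩ Yosef ∩ Zubin: 09:45-10:15, 14:00-14:45.
The first common window of at least 45 minutes is 14:00-14:45, so the earliest start is 14:00.

14:00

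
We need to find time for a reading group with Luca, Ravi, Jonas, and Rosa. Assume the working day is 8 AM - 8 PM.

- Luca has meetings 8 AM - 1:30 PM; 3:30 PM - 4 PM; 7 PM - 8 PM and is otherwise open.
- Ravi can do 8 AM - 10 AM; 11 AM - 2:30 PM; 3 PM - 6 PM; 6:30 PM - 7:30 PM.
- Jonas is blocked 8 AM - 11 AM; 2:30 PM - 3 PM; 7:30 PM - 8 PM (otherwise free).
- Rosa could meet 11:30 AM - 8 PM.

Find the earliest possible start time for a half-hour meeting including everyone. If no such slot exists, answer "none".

13:30

Luca free: 13:30-15:30, 16:00-19:00 (invert busy blocks within the working day).
Ravi free: 08:00-10:00, 11:00-14:30, 15:00-18:00, 18:30-19:30.
Jonas free: 11:00-14:30, 15:00-19:30 (invert busy blocks within the working day).
Rosa free: 11:30-20:00.
Luca ∩ Ravi: 13:30-14:30, 15:00-15:30, 16:00-18:00, 18:30-19:00.
Luca ∩ Ravi ∩ Jonas: 13:30-14:30, 15:00-15:30, 16:00-18:00, 18:30-19:00.
Luca ∩ Ravi ∩ Jonas ∩ Rosa: 13:30-14:30, 15:00-15:30, 16:00-18:00, 18:30-19:00.
Those are the intersection windows.
The first common window of at least 30 minutes is 13:30-14:30, so the earliest start is 13:30.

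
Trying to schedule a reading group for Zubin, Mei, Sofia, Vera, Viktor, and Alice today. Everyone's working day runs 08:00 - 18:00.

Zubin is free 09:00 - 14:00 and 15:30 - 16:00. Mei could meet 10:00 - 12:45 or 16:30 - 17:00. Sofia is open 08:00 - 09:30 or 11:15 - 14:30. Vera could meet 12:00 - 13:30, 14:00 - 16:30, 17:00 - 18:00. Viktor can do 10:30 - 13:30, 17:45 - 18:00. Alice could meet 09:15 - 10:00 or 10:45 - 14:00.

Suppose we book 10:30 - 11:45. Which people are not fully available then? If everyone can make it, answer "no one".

Zubin: free for 10:30-11:45. Mei: free for 10:30-11:45. Sofia: not fully free for 10:30-11:45. Vera: not fully free for 10:30-11:45. Viktor: free for 10:30-11:45. Alice: not fully free for 10:30-11:45.

Alice, Sofia, Vera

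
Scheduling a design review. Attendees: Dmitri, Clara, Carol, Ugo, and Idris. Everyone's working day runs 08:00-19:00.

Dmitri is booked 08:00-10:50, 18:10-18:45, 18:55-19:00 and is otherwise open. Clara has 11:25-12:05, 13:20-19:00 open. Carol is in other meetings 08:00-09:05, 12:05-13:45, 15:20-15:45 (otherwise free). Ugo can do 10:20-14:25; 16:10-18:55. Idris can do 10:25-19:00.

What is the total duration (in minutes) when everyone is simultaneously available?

210

Dmitri free: 10:50-18:10, 18:45-18:55 (invert busy blocks within the working day).
Clara free: 11:25-12:05, 13:20-19:00.
Carol free: 09:05-12:05, 13:45-15:20, 15:45-19:00 (invert busy blocks within the working day).
Ugo free: 10:20-14:25, 16:10-18:55.
Idris free: 10:25-19:00.
Dmitri ∩ Clara: 11:25-12:05, 13:20-18:10, 18:45-18:55.
Dmitri ∩ Clara ∩ Carol: 11:25-12:05, 13:45-15:20, 15:45-18:10, 18:45-18:55.
Dmitri ∩ Clara ∩ Carol ∩ Ugo: 11:25-12:05, 13:45-14:25, 16:10-18:10, 18:45-18:55.
Dmitri ∩ Clara ∩ Carol ∩ Ugo ∩ Idris: 11:25-12:05, 13:45-14:25, 16:10-18:10, 18:45-18:55.
Those are the intersection windows.
Summing the common windows: 40 + 40 + 120 + 10 = 210 minutes.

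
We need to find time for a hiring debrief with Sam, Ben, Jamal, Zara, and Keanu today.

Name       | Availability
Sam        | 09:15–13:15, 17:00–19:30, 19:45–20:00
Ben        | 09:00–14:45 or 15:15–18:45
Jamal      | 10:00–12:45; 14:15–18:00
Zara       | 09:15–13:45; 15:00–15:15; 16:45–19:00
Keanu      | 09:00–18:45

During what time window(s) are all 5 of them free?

10:00-12:45, 17:00-18:00

Sam ∩ Ben: 09:15-13:15, 17:00-18:45.
Sam ∩ Ben ∩ Jamal: 10:00-12:45, 17:00-18:00.
Sam ∩ Ben ∩ Jamal ∩ Zara: 10:00-12:45, 17:00-18:00.
Sam ∩ Ben ∩ Jamal ∩ Zara ∩ Keanu: 10:00-12:45, 17:00-18:00.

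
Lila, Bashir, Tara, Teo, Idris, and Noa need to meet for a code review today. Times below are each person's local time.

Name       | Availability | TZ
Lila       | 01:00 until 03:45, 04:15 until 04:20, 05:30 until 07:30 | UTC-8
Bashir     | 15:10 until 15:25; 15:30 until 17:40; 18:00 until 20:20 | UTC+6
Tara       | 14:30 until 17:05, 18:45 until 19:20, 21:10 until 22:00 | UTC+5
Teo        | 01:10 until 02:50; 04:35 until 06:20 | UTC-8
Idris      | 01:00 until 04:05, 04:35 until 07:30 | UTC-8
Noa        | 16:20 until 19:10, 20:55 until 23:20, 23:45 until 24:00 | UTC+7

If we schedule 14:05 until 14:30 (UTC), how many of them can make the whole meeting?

3

Lila in UTC: 09:00-11:45, 12:15-12:20, 13:30-15:30 (add 8h to convert from UTC-8).
Bashir in UTC: 09:10-09:25, 09:30-11:40, 12:00-14:20 (subtract 6h to convert from UTC+6).
Tara in UTC: 09:30-12:05, 13:45-14:20, 16:10-17:00 (subtract 5h to convert from UTC+5).
Teo in UTC: 09:10-10:50, 12:35-14:20 (add 8h to convert from UTC-8).
Idris in UTC: 09:00-12:05, 12:35-15:30 (add 8h to convert from UTC-8).
Noa in UTC: 09:20-12:10, 13:55-16:20, 16:45-17:00 (subtract 7h to convert from UTC+7).
Lila, Idris, and Noa can make the full 14:05-14:30 slot — that's 3.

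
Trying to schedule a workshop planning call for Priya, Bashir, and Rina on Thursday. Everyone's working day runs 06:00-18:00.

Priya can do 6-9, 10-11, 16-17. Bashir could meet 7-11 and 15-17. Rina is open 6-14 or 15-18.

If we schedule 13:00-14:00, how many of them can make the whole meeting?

Rina can make the full 13:00-14:00 slot — that's 1.

1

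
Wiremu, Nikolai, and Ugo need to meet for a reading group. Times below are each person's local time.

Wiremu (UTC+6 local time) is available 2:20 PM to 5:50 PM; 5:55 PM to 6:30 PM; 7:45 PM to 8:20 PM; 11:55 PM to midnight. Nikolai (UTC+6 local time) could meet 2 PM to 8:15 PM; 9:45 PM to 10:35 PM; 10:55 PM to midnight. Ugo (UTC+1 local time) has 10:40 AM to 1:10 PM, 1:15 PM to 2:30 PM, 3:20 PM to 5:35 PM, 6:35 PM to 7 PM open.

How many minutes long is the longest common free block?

130

Wiremu in UTC: 08:20-11:50, 11:55-12:30, 13:45-14:20, 17:55-18:00 (subtract 6h to convert from UTC+6).
Nikolai in UTC: 08:00-14:15, 15:45-16:35, 16:55-18:00 (subtract 6h to convert from UTC+6).
Ugo in UTC: 09:40-12:10, 12:15-13:30, 14:20-16:35, 17:35-18:00 (subtract 1h to convert from UTC+1).
Wiremu ∩ Nikolai: 08:20-11:50, 11:55-12:30, 13:45-14:15, 17:55-18:00.
Wiremu ∩ Nikolai ∩ Ugo: 09:40-11:50, 11:55-12:10, 12:15-12:30, 17:55-18:00.
The longest is 09:40-11:50 at 130 minutes.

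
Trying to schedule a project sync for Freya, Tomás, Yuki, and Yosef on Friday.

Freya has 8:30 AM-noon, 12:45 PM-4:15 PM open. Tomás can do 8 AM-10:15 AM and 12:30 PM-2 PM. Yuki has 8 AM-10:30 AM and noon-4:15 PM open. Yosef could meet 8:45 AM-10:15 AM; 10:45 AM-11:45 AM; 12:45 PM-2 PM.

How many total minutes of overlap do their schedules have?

Freya ∩ Tomás: 08:30-10:15, 12:45-14:00.
Freya ∩ Tomás ∩ Yuki: 08:30-10:15, 12:45-14:00.
Freya ∩ Tomás ∩ Yuki ∩ Yosef: 08:45-10:15, 12:45-14:00.
Summing the common windows: 90 + 75 = 165 minutes.

165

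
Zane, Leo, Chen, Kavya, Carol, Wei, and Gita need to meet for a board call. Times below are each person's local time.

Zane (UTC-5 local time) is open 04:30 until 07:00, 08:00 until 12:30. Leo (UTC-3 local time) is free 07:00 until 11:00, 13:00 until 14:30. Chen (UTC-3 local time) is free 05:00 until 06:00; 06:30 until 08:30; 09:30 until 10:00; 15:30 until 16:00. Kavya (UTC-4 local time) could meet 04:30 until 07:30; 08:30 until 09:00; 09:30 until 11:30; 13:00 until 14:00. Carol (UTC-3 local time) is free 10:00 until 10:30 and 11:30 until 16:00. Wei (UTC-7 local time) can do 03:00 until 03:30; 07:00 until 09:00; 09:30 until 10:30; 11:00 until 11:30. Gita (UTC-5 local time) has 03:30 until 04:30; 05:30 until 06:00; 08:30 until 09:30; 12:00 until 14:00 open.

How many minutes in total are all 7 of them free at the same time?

0

Zane in UTC: 09:30-12:00, 13:00-17:30 (add 5h to convert from UTC-5).
Leo in UTC: 10:00-14:00, 16:00-17:30 (add 3h to convert from UTC-3).
Chen in UTC: 08:00-09:00, 09:30-11:30, 12:30-13:00, 18:30-19:00 (add 3h to convert from UTC-3).
Kavya in UTC: 08:30-11:30, 12:30-13:00, 13:30-15:30, 17:00-18:00 (add 4h to convert from UTC-4).
Carol in UTC: 13:00-13:30, 14:30-19:00 (add 3h to convert from UTC-3).
Wei in UTC: 10:00-10:30, 14:00-16:00, 16:30-17:30, 18:00-18:30 (add 7h to convert from UTC-7).
Gita in UTC: 08:30-09:30, 10:30-11:00, 13:30-14:30, 17:00-19:00 (add 5h to convert from UTC-5).
Zane ∩ Leo: 10:00-12:00, 13:00-14:00, 16:00-17:30.
Zane ∩ Leo ∩ Chen: 10:00-11:30.
Zane ∩ Leo ∩ Chen ∩ Kavya: 10:00-11:30.
Zane ∩ Leo ∩ Chen ∩ Kavya ∩ Carol: ∅.
Zane ∩ Leo ∩ Chen ∩ Kavya ∩ Carol ∩ Wei: ∅.
Zane ∩ Leo ∩ Chen ∩ Kavya ∩ Carol ∩ Wei ∩ Gita: ∅.
There is no time when everyone is free.
There is no common window, so the total is 0 minutes.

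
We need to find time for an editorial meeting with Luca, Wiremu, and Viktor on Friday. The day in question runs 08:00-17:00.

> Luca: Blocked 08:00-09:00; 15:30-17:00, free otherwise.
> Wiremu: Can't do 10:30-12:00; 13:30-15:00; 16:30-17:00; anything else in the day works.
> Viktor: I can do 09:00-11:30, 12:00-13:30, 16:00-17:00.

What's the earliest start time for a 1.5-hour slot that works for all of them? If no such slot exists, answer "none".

09:00

Luca free: 09:00-15:30 (invert busy blocks within the working day).
Wiremu free: 08:00-10:30, 12:00-13:30, 15:00-16:30 (invert busy blocks within the working day).
Viktor free: 09:00-11:30, 12:00-13:30, 16:00-17:00.
Luca ∩ Wiremu: 09:00-10:30, 12:00-13:30, 15:00-15:30.
Luca ∩ Wiremu ∩ Viktor: 09:00-10:30, 12:00-13:30.
The first common window of at least 90 minutes is 09:00-10:30, so the earliest start is 09:00.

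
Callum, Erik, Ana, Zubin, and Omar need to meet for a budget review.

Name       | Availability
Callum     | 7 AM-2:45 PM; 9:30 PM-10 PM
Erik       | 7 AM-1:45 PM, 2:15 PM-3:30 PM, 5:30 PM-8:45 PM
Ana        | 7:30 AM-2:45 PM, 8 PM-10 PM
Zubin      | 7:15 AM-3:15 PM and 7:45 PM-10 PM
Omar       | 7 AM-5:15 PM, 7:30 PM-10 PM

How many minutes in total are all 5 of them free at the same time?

Callum ∩ Erik: 07:00-13:45, 14:15-14:45.
Callum ∩ Erik ∩ Ana: 07:30-13:45, 14:15-14:45.
Callum ∩ Erik ∩ Ana ∩ Zubin: 07:30-13:45, 14:15-14:45.
Callum ∩ Erik ∩ Ana ∩ Zubin ∩ Omar: 07:30-13:45, 14:15-14:45.
Those are the intersection windows.
Summing the common windows: 375 + 30 = 405 minutes.

405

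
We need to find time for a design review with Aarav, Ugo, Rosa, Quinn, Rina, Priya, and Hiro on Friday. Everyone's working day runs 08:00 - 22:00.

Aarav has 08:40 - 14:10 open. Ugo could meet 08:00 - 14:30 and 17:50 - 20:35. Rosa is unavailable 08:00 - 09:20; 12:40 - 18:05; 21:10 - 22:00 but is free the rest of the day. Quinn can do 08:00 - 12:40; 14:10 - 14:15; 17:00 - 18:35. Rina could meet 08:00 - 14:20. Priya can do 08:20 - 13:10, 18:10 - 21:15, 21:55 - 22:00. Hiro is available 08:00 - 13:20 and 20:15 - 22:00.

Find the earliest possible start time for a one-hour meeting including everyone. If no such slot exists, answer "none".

Aarav free: 08:40-14:10.
Ugo free: 08:00-14:30, 17:50-20:35.
Rosa free: 09:20-12:40, 18:05-21:10 (invert busy blocks within the working day).
Quinn free: 08:00-12:40, 14:10-14:15, 17:00-18:35.
Rina free: 08:00-14:20.
Priya free: 08:20-13:10, 18:10-21:15, 21:55-22:00.
Hiro free: 08:00-13:20, 20:15-22:00.
Aarav ∩ Ugo: 08:40-14:10.
Aarav ∩ Ugo ∩ Rosa: 09:20-12:40.
Aarav ∩ Ugo ∩ Rosa ∩ Quinn: 09:20-12:40.
Aarav ∩ Ugo ∩ Rosa ∩ Quinn ∩ Rina: 09:20-12:40.
Aarav ∩ Ugo ∩ Rosa ∩ Quinn ∩ Rina ∩ Priya: 09:20-12:40.
Aarav ∩ Ugo ∩ Rosa ∩ Quinn ∩ Rina ∩ Priya ∩ Hiro: 09:20-12:40.
So the common availability across everyone is 09:20-12:40.
The first common window of at least 60 minutes is 09:20-12:40, so the earliest start is 09:20.

09:20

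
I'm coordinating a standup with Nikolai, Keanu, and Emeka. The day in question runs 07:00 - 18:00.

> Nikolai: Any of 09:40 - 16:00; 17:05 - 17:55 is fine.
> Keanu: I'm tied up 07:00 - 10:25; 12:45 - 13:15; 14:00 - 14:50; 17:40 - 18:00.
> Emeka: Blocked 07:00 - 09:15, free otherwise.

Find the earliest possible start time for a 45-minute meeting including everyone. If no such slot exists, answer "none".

Nikolai free: 09:40-16:00, 17:05-17:55.
Keanu free: 10:25-12:45, 13:15-14:00, 14:50-17:40 (invert busy blocks within the working day).
Emeka free: 09:15-18:00 (invert busy blocks within the working day).
Nikolai ∩ Keanu: 10:25-12:45, 13:15-14:00, 14:50-16:00, 17:05-17:40.
Nikolai ∩ Keanu ∩ Emeka: 10:25-12:45, 13:15-14:00, 14:50-16:00, 17:05-17:40.
The first common window of at least 45 minutes is 10:25-12:45, so the earliest start is 10:25.

10:25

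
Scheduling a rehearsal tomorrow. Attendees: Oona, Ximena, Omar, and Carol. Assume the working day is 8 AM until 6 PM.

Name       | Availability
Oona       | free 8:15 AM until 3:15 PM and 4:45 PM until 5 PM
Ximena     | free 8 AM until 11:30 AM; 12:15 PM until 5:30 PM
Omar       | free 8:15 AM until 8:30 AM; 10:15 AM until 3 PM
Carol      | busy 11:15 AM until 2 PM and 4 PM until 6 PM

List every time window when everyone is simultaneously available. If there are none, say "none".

08:15-08:30, 10:15-11:15, 14:00-15:00

Oona free: 08:15-15:15, 16:45-17:00.
Ximena free: 08:00-11:30, 12:15-17:30.
Omar free: 08:15-08:30, 10:15-15:00.
Carol free: 08:00-11:15, 14:00-16:00 (invert busy blocks within the working day).
Oona ∩ Ximena: 08:15-11:30, 12:15-15:15, 16:45-17:00.
Oona ∩ Ximena ∩ Omar: 08:15-08:30, 10:15-11:30, 12:15-15:00.
Oona ∩ Ximena ∩ Omar ∩ Carol: 08:15-08:30, 10:15-11:15, 14:00-15:00.
So the common availability across everyone is 08:15-08:30, 10:15-11:15, 14:00-15:00.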